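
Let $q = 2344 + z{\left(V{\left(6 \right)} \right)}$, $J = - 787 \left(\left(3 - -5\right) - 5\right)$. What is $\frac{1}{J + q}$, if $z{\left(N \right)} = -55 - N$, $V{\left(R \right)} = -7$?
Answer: $- \frac{1}{65} \approx -0.015385$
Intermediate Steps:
$J = -2361$ ($J = - 787 \left(\left(3 + 5\right) - 5\right) = - 787 \left(8 - 5\right) = \left(-787\right) 3 = -2361$)
$q = 2296$ ($q = 2344 - 48 = 2296$)
$\frac{1}{J + q} = \frac{1}{-2361 + 2296} = \frac{1}{-65} = - \frac{1}{65}$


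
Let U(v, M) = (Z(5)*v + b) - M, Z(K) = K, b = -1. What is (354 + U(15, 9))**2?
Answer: 175561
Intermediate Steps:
U(v, M) = -1 - M + 5*v (U(v, M) = (5*v - 1) - M = (-1 + 5*v) - M = -1 - M + 5*v)
(354 + U(15, 9))**2 = (354 + (-1 - 1*9 + 5*15))**2 = (354 + (-1 - 9 + 75))**2 = (354 + 65)**2 = 419**2 = 175561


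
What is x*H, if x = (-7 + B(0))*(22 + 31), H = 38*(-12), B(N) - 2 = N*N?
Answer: 120840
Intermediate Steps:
B(N) = 2 + N² (B(N) = 2 + N*N = 2 + N²)
H = -456
x = -265 (x = (-7 + (2 + 0²))*(22 + 31) = (-7 + (2 + 0))*53 = (-7 + 2)*53 = -5*53 = -265)
x*H = -265*(-456) = 120840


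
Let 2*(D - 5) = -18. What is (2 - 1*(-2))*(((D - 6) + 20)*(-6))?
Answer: -240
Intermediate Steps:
D = -4 (D = 5 + (½)*(-18) = 5 - 9 = -4)
(2 - 1*(-2))*(((D - 6) + 20)*(-6)) = (2 - 1*(-2))*(((-4 - 6) + 20)*(-6)) = (2 + 2)*((-10 + 20)*(-6)) = 4*(10*(-6)) = 4*(-60) = -240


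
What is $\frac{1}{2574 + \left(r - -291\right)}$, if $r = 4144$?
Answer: $\frac{1}{7009} \approx 0.00014267$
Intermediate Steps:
$\frac{1}{2574 + \left(r - -291\right)} = \frac{1}{2574 + \left(4144 - -291\right)} = \frac{1}{2574 + \left(4144 + 291\right)} = \frac{1}{2574 + 4435} = \frac{1}{7009}$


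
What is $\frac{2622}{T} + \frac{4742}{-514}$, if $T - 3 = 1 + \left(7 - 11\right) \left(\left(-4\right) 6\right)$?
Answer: $\frac{218377}{12850} \approx 16.994$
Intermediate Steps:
$T = 100$ ($T = 3 + \left(1 + \left(7 - 11\right) \left(\left(-4\right) 6\right)\right) = 3 + \left(1 - -96\right) = 3 + \left(1 + 96\right) = 3 + 97 = 100$)
$\frac{2622}{T} + \frac{4742}{-514} = \frac{2622}{100} + \frac{4742}{-514} = 2622 \cdot \frac{1}{100} + 4742 \left(- \frac{1}{514}\right) = \frac{1311}{50} - \frac{2371}{257} = \frac{218377}{12850}$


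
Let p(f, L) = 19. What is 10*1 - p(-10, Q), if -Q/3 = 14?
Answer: -9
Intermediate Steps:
Q = -42 (Q = -3*14 = -42)
10*1 - p(-10, Q) = 10*1 - 1*19 = 10 - 19 = -9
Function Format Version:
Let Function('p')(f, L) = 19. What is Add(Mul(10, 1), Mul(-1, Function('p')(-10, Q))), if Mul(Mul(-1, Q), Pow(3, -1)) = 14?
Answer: -9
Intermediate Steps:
Q = -42 (Q = Mul(-3, 14) = -42)
Add(Mul(10, 1), Mul(-1, Function('p')(-10, Q))) = Add(Mul(10, 1), Mul(-1, 19)) = Add(10, -19) = -9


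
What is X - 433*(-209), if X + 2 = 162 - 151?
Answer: 90506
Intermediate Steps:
X = 9 (X = -2 + (162 - 151) = -2 + 11 = 9)
X - 433*(-209) = 9 - 433*(-209) = 9 + 90497 = 90506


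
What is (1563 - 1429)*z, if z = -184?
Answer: -24656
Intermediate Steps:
(1563 - 1429)*z = (1563 - 1429)*(-184) = 134*(-184) = -24656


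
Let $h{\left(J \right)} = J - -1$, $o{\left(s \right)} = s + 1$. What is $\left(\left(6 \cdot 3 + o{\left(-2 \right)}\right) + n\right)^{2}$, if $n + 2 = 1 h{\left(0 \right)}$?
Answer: $256$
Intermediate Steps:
$o{\left(s \right)} = 1 + s$
$h{\left(J \right)} = 1 + J$ ($h{\left(J \right)} = J + 1 = 1 + J$)
$n = -1$ ($n = -2 + 1 \left(1 + 0\right) = -2 + 1 \cdot 1 = -2 + 1 = -1$)
$\left(\left(6 \cdot 3 + o{\left(-2 \right)}\right) + n\right)^{2} = \left(\left(6 \cdot 3 + \left(1 - 2\right)\right) - 1\right)^{2} = \left(\left(18 - 1\right) - 1\right)^{2} = \left(17 - 1\right)^{2} = 16^{2} = 256$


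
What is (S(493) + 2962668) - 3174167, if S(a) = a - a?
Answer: -211499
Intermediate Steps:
S(a) = 0
(S(493) + 2962668) - 3174167 = (0 + 2962668) - 3174167 = 2962668 - 3174167 = -211499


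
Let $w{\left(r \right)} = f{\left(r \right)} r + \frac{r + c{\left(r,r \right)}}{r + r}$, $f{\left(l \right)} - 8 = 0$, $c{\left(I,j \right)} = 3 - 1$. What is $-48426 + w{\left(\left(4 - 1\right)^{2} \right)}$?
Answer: $- \frac{870361}{18} \approx -48353.0$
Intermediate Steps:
$c{\left(I,j \right)} = 2$
$f{\left(l \right)} = 8$ ($f{\left(l \right)} = 8 + 0 = 8$)
$w{\left(r \right)} = 8 r + \frac{2 + r}{2 r}$ ($w{\left(r \right)} = 8 r + \frac{r + 2}{r + r} = 8 r + \frac{2 + r}{2 r}$)
$-48426 + w{\left(\left(4 - 1\right)^{2} \right)} = -48426 + \left(\frac{1}{2} + \frac{1}{\left(4 - 1\right)^{2}} + 8 \left(4 - 1\right)^{2}\right) = -48426 + \left(\frac{1}{2} + \frac{1}{3^{2}} + 8 \cdot 3^{2}\right) = -48426 + \left(\frac{1}{2} + \frac{1}{9} + 8 \cdot 9\right) = -48426 + \left(\frac{1}{2} + \frac{1}{9} + 72\right) = -48426 + \frac{1307}{18} = - \frac{870361}{18}$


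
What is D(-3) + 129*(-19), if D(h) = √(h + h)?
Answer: -2451 + I*√6 ≈ -2451.0 + 2.4495*I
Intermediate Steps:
D(h) = √2*√h (D(h) = √(2*h) = √2*√h)
D(-3) + 129*(-19) = √2*√(-3) + 129*(-19) = √2*(I*√3) - 2451 = I*√6 - 2451 = -2451 + I*√6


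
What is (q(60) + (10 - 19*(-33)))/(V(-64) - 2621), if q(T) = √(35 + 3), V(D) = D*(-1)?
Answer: -637/2557 - √38/2557 ≈ -0.25153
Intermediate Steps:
V(D) = -D
q(T) = √38
(q(60) + (10 - 19*(-33)))/(V(-64) - 2621) = (√38 + (10 - 19*(-33)))/(-1*(-64) - 2621) = (√38 + (10 + 627))/(64 - 2621) = (√38 + 637)/(-2557) = (637 + √38)*(-1/2557) = -637/2557 - √38/2557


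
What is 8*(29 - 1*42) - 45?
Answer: -149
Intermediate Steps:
8*(29 - 1*42) - 45 = 8*(29 - 42) - 45 = 8*(-13) - 45 = -104 - 45 = -149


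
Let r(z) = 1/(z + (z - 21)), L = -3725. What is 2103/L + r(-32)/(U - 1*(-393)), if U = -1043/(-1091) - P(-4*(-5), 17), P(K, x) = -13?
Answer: -15873863534/28115603425 ≈ -0.56459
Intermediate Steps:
r(z) = 1/(-21 + 2*z) (r(z) = 1/(z + (-21 + z)) = 1/(-21 + 2*z))
U = 15226/1091 (U = -1043/(-1091) - 1*(-13) = -1043*(-1/1091) + 13 = 1043/1091 + 13 = 15226/1091 ≈ 13.956)
2103/L + r(-32)/(U - 1*(-393)) = 2103/(-3725) + 1/((-21 + 2*(-32))*(15226/1091 - 1*(-393))) = 2103*(-1/3725) + 1/((-21 - 64)*(15226/1091 + 393)) = -2103/3725 + 1/((-85)*(443989/1091)) = -2103/3725 - 1/85*1091/443989 = -2103/3725 - 1091/37739065 = -15873863534/28115603425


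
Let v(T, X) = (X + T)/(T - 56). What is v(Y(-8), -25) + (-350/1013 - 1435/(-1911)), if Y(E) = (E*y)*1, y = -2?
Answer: 6973541/11061960 ≈ 0.63041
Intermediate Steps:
Y(E) = -2*E (Y(E) = (E*(-2))*1 = -2*E*1 = -2*E)
v(T, X) = (T + X)/(-56 + T)
v(Y(-8), -25) + (-350/1013 - 1435/(-1911)) = (-2*(-8) - 25)/(-56 - 2*(-8)) + (-350/1013 - 1435/(-1911)) = (16 - 25)/(-56 + 16) + (-350*1/1013 - 1435*(-1/1911)) = -9/(-40) + (-350/1013 + 205/273) = -1/40*(-9) + 112115/276549 = 9/40 + 112115/276549 = 6973541/11061960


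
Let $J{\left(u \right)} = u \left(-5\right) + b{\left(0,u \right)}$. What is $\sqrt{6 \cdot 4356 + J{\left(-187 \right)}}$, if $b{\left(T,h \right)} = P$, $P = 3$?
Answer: $\sqrt{27074} \approx 164.54$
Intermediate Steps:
$b{\left(T,h \right)} = 3$
$J{\left(u \right)} = 3 - 5 u$ ($J{\left(u \right)} = u \left(-5\right) + 3 = - 5 u + 3 = 3 - 5 u$)
$\sqrt{6 \cdot 4356 + J{\left(-187 \right)}} = \sqrt{6 \cdot 4356 + \left(3 - -935\right)} = \sqrt{26136 + \left(3 + 935\right)} = \sqrt{26136 + 938} = \sqrt{27074}$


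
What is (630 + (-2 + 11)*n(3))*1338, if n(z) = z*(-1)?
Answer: 806814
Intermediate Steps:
n(z) = -z
(630 + (-2 + 11)*n(3))*1338 = (630 + (-2 + 11)*(-1*3))*1338 = (630 + 9*(-3))*1338 = (630 - 27)*1338 = 603*1338 = 806814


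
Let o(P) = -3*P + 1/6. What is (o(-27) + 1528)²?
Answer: 93219025/36 ≈ 2.5894e+6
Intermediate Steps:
o(P) = ⅙ - 3*P (o(P) = -3*P + (⅙)*1 = -3*P + ⅙ = ⅙ - 3*P)
(o(-27) + 1528)² = ((⅙ - 3*(-27)) + 1528)² = ((⅙ + 81) + 1528)² = (487/6 + 1528)² = (9655/6)² = 93219025/36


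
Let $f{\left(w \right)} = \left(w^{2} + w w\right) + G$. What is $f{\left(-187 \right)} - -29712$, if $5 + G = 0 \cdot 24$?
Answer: $99645$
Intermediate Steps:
$G = -5$ ($G = -5 + 0 \cdot 24 = -5 + 0 = -5$)
$f{\left(w \right)} = -5 + 2 w^{2}$ ($f{\left(w \right)} = \left(w^{2} + w w\right) - 5 = \left(w^{2} + w^{2}\right) - 5 = 2 w^{2} - 5 = -5 + 2 w^{2}$)
$f{\left(-187 \right)} - -29712 = \left(-5 + 2 \left(-187\right)^{2}\right) - -29712 = \left(-5 + 2 \cdot 34969\right) + 29712 = \left(-5 + 69938\right) + 29712 = 69933 + 29712 = 99645$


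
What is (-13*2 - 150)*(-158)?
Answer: 27808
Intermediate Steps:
(-13*2 - 150)*(-158) = (-26 - 150)*(-158) = -176*(-158) = 27808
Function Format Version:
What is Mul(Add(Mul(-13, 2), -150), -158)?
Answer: 27808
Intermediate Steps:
Mul(Add(Mul(-13, 2), -150), -158) = Mul(Add(-26, -150), -158) = Mul(-176, -158) = 27808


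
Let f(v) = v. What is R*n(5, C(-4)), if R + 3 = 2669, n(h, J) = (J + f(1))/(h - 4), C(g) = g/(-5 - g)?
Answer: 13330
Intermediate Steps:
n(h, J) = (1 + J)/(-4 + h) (n(h, J) = (J + 1)/(h - 4) = (1 + J)/(-4 + h))
R = 2666 (R = -3 + 2669 = 2666)
R*n(5, C(-4)) = 2666*((1 - 1*(-4)/(5 - 4))/(-4 + 5)) = 2666*((1 - 1*(-4)/1)/1) = 2666*(1*(1 - 1*(-4)*1)) = 2666*(1*(1 + 4)) = 2666*(1*5) = 2666*5 = 13330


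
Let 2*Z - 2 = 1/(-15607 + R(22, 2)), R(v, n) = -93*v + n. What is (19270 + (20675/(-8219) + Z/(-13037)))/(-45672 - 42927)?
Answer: -24294038652655417/111712950415984498 ≈ -0.21747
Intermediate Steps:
R(v, n) = n - 93*v
Z = 35301/35302 (Z = 1 + 1/(2*(-15607 + (2 - 93*22))) = 1 + 1/(2*(-15607 + (2 - 2046))) = 1 + 1/(2*(-15607 - 2044)) = 1 + (½)/(-17651) = 1 + (½)*(-1/17651) = 1 - 1/35302 = 35301/35302 ≈ 0.99997)
(19270 + (20675/(-8219) + Z/(-13037)))/(-45672 - 42927) = (19270 + (20675/(-8219) + (35301/35302)/(-13037)))/(-45672 - 42927) = (19270 + (20675*(-1/8219) + (35301/35302)*(-1/13037)))/(-88599) = (19270 + (-20675/8219 - 35301/460232174))*(-1/88599) = (19270 - 9515590336369/3782648238106)*(-1/88599) = (72882115957966251/3782648238106)*(-1/88599) = -24294038652655417/111712950415984498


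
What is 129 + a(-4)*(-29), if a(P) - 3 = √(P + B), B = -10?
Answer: 42 - 29*I*√14 ≈ 42.0 - 108.51*I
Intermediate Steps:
a(P) = 3 + √(-10 + P) (a(P) = 3 + √(P - 10) = 3 + √(-10 + P))
129 + a(-4)*(-29) = 129 + (3 + √(-10 - 4))*(-29) = 129 + (3 + √(-14))*(-29) = 129 + (3 + I*√14)*(-29) = 129 + (-87 - 29*I*√14) = 42 - 29*I*√14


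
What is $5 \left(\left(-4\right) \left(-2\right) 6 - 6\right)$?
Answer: $210$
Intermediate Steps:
$5 \left(\left(-4\right) \left(-2\right) 6 - 6\right) = 5 \left(8 \cdot 6 - 6\right) = 5 \left(48 - 6\right) = 5 \cdot 42 = 210$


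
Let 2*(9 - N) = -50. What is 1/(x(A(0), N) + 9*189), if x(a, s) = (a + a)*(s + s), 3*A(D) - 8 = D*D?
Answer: 3/6191 ≈ 0.00048457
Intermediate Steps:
N = 34 (N = 9 - 1/2*(-50) = 9 + 25 = 34)
A(D) = 8/3 + D**2/3 (A(D) = 8/3 + (D*D)/3 = 8/3 + D**2/3)
x(a, s) = 4*a*s (x(a, s) = (2*a)*(2*s) = 4*a*s)
1/(x(A(0), N) + 9*189) = 1/(4*(8/3 + (1/3)*0**2)*34 + 9*189) = 1/(4*(8/3 + (1/3)*0)*34 + 1701) = 1/(4*(8/3 + 0)*34 + 1701) = 1/(4*(8/3)*34 + 1701) = 1/(1088/3 + 1701) = 1/(6191/3) = 3/6191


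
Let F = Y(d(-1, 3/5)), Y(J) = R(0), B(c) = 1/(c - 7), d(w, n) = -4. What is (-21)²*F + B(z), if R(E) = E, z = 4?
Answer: -⅓ ≈ -0.33333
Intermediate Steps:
B(c) = 1/(-7 + c)
Y(J) = 0
F = 0
(-21)²*F + B(z) = (-21)²*0 + 1/(-7 + 4) = 441*0 + 1/(-3) = 0 - ⅓ = -⅓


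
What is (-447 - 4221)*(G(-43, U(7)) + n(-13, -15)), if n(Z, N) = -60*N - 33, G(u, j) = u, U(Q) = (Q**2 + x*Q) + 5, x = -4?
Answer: -3846432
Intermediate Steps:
U(Q) = 5 + Q**2 - 4*Q (U(Q) = (Q**2 - 4*Q) + 5 = 5 + Q**2 - 4*Q)
n(Z, N) = -33 - 60*N
(-447 - 4221)*(G(-43, U(7)) + n(-13, -15)) = (-447 - 4221)*(-43 + (-33 - 60*(-15))) = -4668*(-43 + (-33 + 900)) = -4668*(-43 + 867) = -4668*824 = -3846432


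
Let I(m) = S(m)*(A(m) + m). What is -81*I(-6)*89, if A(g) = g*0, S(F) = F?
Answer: -259524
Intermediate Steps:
A(g) = 0
I(m) = m² (I(m) = m*(0 + m) = m*m = m²)
-81*I(-6)*89 = -81*(-6)²*89 = -81*36*89 = -2916*89 = -259524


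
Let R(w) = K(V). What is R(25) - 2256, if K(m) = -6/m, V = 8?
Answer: -9027/4 ≈ -2256.8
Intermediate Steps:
R(w) = -¾ (R(w) = -6/8 = -6*⅛ = -¾)
R(25) - 2256 = -¾ - 2256 = -9027/4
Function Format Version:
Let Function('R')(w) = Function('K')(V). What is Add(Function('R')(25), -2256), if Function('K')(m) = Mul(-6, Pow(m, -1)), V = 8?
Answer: Rational(-9027, 4) ≈ -2256.8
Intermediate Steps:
Function('R')(w) = Rational(-3, 4) (Function('R')(w) = Mul(-6, Pow(8, -1)) = Mul(-6, Rational(1, 8)) = Rational(-3, 4))
Add(Function('R')(25), -2256) = Add(Rational(-3, 4), -2256) = Rational(-9027, 4)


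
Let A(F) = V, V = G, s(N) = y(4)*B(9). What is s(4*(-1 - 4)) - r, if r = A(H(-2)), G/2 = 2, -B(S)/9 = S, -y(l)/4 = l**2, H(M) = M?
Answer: 5180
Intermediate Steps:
y(l) = -4*l**2
B(S) = -9*S
s(N) = 5184 (s(N) = (-4*4**2)*(-9*9) = -4*16*(-81) = -64*(-81) = 5184)
G = 4 (G = 2*2 = 4)
V = 4
A(F) = 4
r = 4
s(4*(-1 - 4)) - r = 5184 - 1*4 = 5184 - 4 = 5180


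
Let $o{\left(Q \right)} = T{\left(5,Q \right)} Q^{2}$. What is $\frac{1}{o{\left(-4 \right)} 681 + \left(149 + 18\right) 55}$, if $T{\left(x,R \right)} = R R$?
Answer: $\frac{1}{183521} \approx 5.449 \cdot 10^{-6}$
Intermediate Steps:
$T{\left(x,R \right)} = R^{2}$
$o{\left(Q \right)} = Q^{4}$ ($o{\left(Q \right)} = Q^{2} Q^{2} = Q^{4}$)
$\frac{1}{o{\left(-4 \right)} 681 + \left(149 + 18\right) 55} = \frac{1}{\left(-4\right)^{4} \cdot 681 + \left(149 + 18\right) 55} = \frac{1}{256 \cdot 681 + 167 \cdot 55} = \frac{1}{174336 + 9185} = \frac{1}{183521}$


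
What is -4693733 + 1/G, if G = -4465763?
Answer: -20961099163280/4465763 ≈ -4.6937e+6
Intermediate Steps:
-4693733 + 1/G = -4693733 + 1/(-4465763) = -4693733 - 1/4465763 = -20961099163280/4465763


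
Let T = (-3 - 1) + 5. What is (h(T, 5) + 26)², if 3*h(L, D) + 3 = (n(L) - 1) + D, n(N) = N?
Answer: 6400/9 ≈ 711.11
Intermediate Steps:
T = 1 (T = -4 + 5 = 1)
h(L, D) = -4/3 + D/3 + L/3 (h(L, D) = -1 + ((L - 1) + D)/3 = -1 + ((-1 + L) + D)/3 = -1 + (-1 + D + L)/3 = -1 + (-⅓ + D/3 + L/3) = -4/3 + D/3 + L/3)
(h(T, 5) + 26)² = ((-4/3 + (⅓)*5 + (⅓)*1) + 26)² = ((-4/3 + 5/3 + ⅓) + 26)² = (⅔ + 26)² = (80/3)² = 6400/9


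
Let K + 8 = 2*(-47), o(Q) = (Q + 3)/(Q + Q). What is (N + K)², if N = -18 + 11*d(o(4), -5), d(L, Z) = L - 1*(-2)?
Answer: 499849/64 ≈ 7810.1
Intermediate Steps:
o(Q) = (3 + Q)/(2*Q) (o(Q) = (3 + Q)/((2*Q)) = (3 + Q)*(1/(2*Q)) = (3 + Q)/(2*Q))
d(L, Z) = 2 + L (d(L, Z) = L + 2 = 2 + L)
K = -102 (K = -8 + 2*(-47) = -8 - 94 = -102)
N = 109/8 (N = -18 + 11*(2 + (½)*(3 + 4)/4) = -18 + 11*(2 + (½)*(¼)*7) = -18 + 11*(2 + 7/8) = -18 + 11*(23/8) = -18 + 253/8 = 109/8 ≈ 13.625)
(N + K)² = (109/8 - 102)² = (-707/8)² = 499849/64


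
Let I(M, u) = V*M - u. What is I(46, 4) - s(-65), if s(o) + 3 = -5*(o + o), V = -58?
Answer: -3319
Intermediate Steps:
s(o) = -3 - 10*o (s(o) = -3 - 5*(o + o) = -3 - 10*o)
I(M, u) = -u - 58*M (I(M, u) = -58*M - u = -u - 58*M)
I(46, 4) - s(-65) = (-1*4 - 58*46) - (-3 - 10*(-65)) = (-4 - 2668) - (-3 + 650) = -2672 - 1*647 = -2672 - 647 = -3319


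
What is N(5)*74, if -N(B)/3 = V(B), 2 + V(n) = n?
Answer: -666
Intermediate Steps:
V(n) = -2 + n
N(B) = 6 - 3*B (N(B) = -3*(-2 + B) = 6 - 3*B)
N(5)*74 = (6 - 3*5)*74 = (6 - 15)*74 = -9*74 = -666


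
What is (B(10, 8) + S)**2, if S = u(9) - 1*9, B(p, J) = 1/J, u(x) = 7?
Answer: 225/64 ≈ 3.5156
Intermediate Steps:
S = -2 (S = 7 - 1*9 = 7 - 9 = -2)
(B(10, 8) + S)**2 = (1/8 - 2)**2 = (-15/8)**2 = 225/64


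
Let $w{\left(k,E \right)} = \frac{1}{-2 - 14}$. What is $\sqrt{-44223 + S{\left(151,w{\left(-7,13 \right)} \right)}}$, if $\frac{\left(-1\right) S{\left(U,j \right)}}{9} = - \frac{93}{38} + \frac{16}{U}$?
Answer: $\frac{i \sqrt{1455332721342}}{5738} \approx 210.24 i$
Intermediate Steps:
$w{\left(k,E \right)} = - \frac{1}{16}$ ($w{\left(k,E \right)} = \frac{1}{-16} = - \frac{1}{16}$)
$S{\left(U,j \right)} = \frac{837}{38} - \frac{144}{U}$ ($S{\left(U,j \right)} = - 9 \left(- \frac{93}{38} + \frac{16}{U}\right) = \frac{837}{38} - \frac{144}{U}$)
$\sqrt{-44223 + S{\left(151,w{\left(-7,13 \right)} \right)}} = \sqrt{-44223 + \left(\frac{837}{38} - \frac{144}{151}\right)} = \sqrt{-44223 + \frac{120915}{5738}} = \sqrt{- \frac{253630659}{5738}} = \frac{i \sqrt{1455332721342}}{5738}$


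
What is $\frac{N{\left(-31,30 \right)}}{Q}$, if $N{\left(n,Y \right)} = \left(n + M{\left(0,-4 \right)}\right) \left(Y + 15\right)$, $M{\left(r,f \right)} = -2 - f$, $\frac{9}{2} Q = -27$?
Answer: $\frac{435}{2} \approx 217.5$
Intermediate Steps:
$Q = -6$ ($Q = \frac{2}{9} \left(-27\right) = -6$)
$N{\left(n,Y \right)} = \left(2 + n\right) \left(15 + Y\right)$ ($N{\left(n,Y \right)} = \left(n - -2\right) \left(Y + 15\right) = \left(n + \left(-2 + 4\right)\right) \left(15 + Y\right) = \left(n + 2\right) \left(15 + Y\right) = \left(2 + n\right) \left(15 + Y\right)$)
$\frac{N{\left(-31,30 \right)}}{Q} = \frac{30 + 2 \cdot 30 + 15 \left(-31\right) + 30 \left(-31\right)}{-6} = \left(30 + 60 - 465 - 930\right) \left(- \frac{1}{6}\right) = \left(-1305\right) \left(- \frac{1}{6}\right) = \frac{435}{2}$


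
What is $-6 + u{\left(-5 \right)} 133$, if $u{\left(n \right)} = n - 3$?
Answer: $-1070$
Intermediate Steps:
$u{\left(n \right)} = -3 + n$ ($u{\left(n \right)} = n - 3 = -3 + n$)
$-6 + u{\left(-5 \right)} 133 = -6 + \left(-3 - 5\right) 133 = -6 - 1064 = -1070$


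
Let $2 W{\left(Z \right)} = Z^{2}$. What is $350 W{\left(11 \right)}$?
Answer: $21175$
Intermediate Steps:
$W{\left(Z \right)} = \frac{Z^{2}}{2}$
$350 W{\left(11 \right)} = 350 \frac{11^{2}}{2} = 350 \cdot \frac{1}{2} \cdot 121 = 350 \cdot \frac{121}{2} = 21175$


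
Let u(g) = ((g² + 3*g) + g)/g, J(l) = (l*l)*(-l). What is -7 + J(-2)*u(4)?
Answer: 57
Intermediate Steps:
J(l) = -l³ (J(l) = l²*(-l) = -l³)
u(g) = (g² + 4*g)/g
-7 + J(-2)*u(4) = -7 + (-1*(-2)³)*(4 + 4) = -7 - 1*(-8)*8 = -7 + 8*8 = -7 + 64 = 57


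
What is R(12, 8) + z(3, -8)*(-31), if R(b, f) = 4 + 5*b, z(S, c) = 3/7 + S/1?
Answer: -296/7 ≈ -42.286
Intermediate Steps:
z(S, c) = 3/7 + S (z(S, c) = 3*(⅐) + S*1 = 3/7 + S)
R(12, 8) + z(3, -8)*(-31) = (4 + 5*12) + (3/7 + 3)*(-31) = (4 + 60) + (24/7)*(-31) = 64 - 744/7 = -296/7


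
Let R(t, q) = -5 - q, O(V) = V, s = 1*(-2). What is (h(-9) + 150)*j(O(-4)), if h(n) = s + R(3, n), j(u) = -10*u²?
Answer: -24320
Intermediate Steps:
s = -2
h(n) = -7 - n (h(n) = -2 + (-5 - n) = -7 - n)
(h(-9) + 150)*j(O(-4)) = ((-7 - 1*(-9)) + 150)*(-10*(-4)²) = ((-7 + 9) + 150)*(-10*16) = (2 + 150)*(-160) = 152*(-160) = -24320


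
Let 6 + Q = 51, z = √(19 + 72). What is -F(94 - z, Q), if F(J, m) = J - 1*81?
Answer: -13 + √91 ≈ -3.4606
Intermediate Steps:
z = √91 ≈ 9.5394
Q = 45 (Q = -6 + 51 = 45)
F(J, m) = -81 + J (F(J, m) = J - 81 = -81 + J)
-F(94 - z, Q) = -(-81 + (94 - √91)) = -(13 - √91) = -13 + √91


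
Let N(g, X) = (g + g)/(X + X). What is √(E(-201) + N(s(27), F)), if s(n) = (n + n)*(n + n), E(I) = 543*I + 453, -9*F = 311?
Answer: I*√10520767374/311 ≈ 329.81*I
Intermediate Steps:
F = -311/9 (F = -⅑*311 = -311/9 ≈ -34.556)
E(I) = 453 + 543*I
s(n) = 4*n² (s(n) = (2*n)*(2*n) = 4*n²)
N(g, X) = g/X (N(g, X) = (2*g)/((2*X)) = (2*g)*(1/(2*X)) = g/X)
√(E(-201) + N(s(27), F)) = √((453 + 543*(-201)) + (4*27²)/(-311/9)) = √((453 - 109143) + (4*729)*(-9/311)) = √(-108690 + 2916*(-9/311)) = √(-108690 - 26244/311) = √(-33828834/311) = I*√10520767374/311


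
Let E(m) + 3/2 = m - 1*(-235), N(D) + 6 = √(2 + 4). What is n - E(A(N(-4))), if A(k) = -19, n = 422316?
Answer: 844203/2 ≈ 4.2210e+5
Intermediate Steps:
N(D) = -6 + √6 (N(D) = -6 + √(2 + 4) = -6 + √6)
E(m) = 467/2 + m (E(m) = -3/2 + (m - 1*(-235)) = -3/2 + (m + 235) = -3/2 + (235 + m) = 467/2 + m)
n - E(A(N(-4))) = 422316 - (467/2 - 19) = 422316 - 1*429/2 = 422316 - 429/2 = 844203/2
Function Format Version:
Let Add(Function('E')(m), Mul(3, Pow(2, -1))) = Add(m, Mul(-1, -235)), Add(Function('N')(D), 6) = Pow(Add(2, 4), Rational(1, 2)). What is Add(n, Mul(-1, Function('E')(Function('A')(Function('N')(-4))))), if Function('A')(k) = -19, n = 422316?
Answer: Rational(844203, 2) ≈ 4.2210e+5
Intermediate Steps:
Function('N')(D) = Add(-6, Pow(6, Rational(1, 2))) (Function('N')(D) = Add(-6, Pow(Add(2, 4), Rational(1, 2))) = Add(-6, Pow(6, Rational(1, 2))))
Function('E')(m) = Add(Rational(467, 2), m) (Function('E')(m) = Add(Rational(-3, 2), Add(m, Mul(-1, -235))) = Add(Rational(-3, 2), Add(m, 235)) = Add(Rational(-3, 2), Add(235, m)) = Add(Rational(467, 2), m))
Add(n, Mul(-1, Function('E')(Function('A')(Function('N')(-4))))) = Add(422316, Mul(-1, Add(Rational(467, 2), -19))) = Add(422316, Mul(-1, Rational(429, 2))) = Add(422316, Rational(-429, 2)) = Rational(844203, 2)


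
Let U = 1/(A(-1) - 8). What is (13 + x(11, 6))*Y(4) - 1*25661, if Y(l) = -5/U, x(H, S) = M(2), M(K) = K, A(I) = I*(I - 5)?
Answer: -25511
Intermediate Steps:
A(I) = I*(-5 + I)
x(H, S) = 2
U = -1/2 (U = 1/(-(-5 - 1) - 8) = 1/(-1*(-6) - 8) = 1/(6 - 8) = 1/(-2) = -1/2 ≈ -0.50000)
Y(l) = 10 (Y(l) = -5/(-1/2) = -5*(-2) = 10)
(13 + x(11, 6))*Y(4) - 1*25661 = (13 + 2)*10 - 1*25661 = 15*10 - 25661 = 150 - 25661 = -25511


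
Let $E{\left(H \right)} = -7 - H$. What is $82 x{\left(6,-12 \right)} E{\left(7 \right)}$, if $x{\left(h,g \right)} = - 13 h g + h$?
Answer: $-1081416$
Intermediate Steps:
$x{\left(h,g \right)} = h - 13 g h$ ($x{\left(h,g \right)} = - 13 g h + h = h - 13 g h$)
$82 x{\left(6,-12 \right)} E{\left(7 \right)} = 82 \cdot 6 \left(1 - -156\right) \left(-7 - 7\right) = 82 \cdot 6 \left(1 + 156\right) \left(-7 - 7\right) = 82 \cdot 6 \cdot 157 \left(-14\right) = 82 \cdot 942 \left(-14\right) = 77244 \left(-14\right) = -1081416$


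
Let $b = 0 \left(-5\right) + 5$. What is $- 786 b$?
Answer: $-3930$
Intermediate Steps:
$b = 5$ ($b = 0 + 5 = 5$)
$- 786 b = \left(-786\right) 5 = -3930$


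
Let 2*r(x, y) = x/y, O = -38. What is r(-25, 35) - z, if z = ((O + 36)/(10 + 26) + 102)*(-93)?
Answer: 199090/21 ≈ 9480.5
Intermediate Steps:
r(x, y) = x/(2*y) (r(x, y) = (x/y)/2 = x/(2*y))
z = -56885/6 (z = ((-38 + 36)/(10 + 26) + 102)*(-93) = (-2/36 + 102)*(-93) = (-2*1/36 + 102)*(-93) = (-1/18 + 102)*(-93) = (1835/18)*(-93) = -56885/6 ≈ -9480.8)
r(-25, 35) - z = (½)*(-25)/35 - 1*(-56885/6) = (½)*(-25)*(1/35) + 56885/6 = -5/14 + 56885/6 = 199090/21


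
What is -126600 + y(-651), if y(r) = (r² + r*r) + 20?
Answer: 721022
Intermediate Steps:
y(r) = 20 + 2*r² (y(r) = (r² + r²) + 20 = 2*r² + 20 = 20 + 2*r²)
-126600 + y(-651) = -126600 + (20 + 2*(-651)²) = -126600 + (20 + 2*423801) = -126600 + (20 + 847602) = -126600 + 847622 = 721022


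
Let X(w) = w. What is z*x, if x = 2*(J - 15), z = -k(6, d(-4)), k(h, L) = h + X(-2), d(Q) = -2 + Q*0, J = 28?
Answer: -104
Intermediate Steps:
d(Q) = -2 (d(Q) = -2 + 0 = -2)
k(h, L) = -2 + h (k(h, L) = h - 2 = -2 + h)
z = -4 (z = -(-2 + 6) = -1*4 = -4)
x = 26 (x = 2*(28 - 15) = 2*13 = 26)
z*x = -4*26 = -104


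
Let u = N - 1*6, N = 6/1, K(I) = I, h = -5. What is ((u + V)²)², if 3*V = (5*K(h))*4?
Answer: 100000000/81 ≈ 1.2346e+6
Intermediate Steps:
N = 6 (N = 6*1 = 6)
u = 0 (u = 6 - 1*6 = 6 - 6 = 0)
V = -100/3 (V = ((5*(-5))*4)/3 = (-25*4)/3 = (⅓)*(-100) = -100/3 ≈ -33.333)
((u + V)²)² = ((0 - 100/3)²)² = ((-100/3)²)² = (10000/9)² = 100000000/81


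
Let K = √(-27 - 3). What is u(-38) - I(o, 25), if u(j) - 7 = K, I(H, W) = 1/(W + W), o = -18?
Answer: 349/50 + I*√30 ≈ 6.98 + 5.4772*I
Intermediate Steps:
K = I*√30 (K = √(-30) = I*√30 ≈ 5.4772*I)
I(H, W) = 1/(2*W)
u(j) = 7 + I*√30
u(-38) - I(o, 25) = (7 + I*√30) - 1/(2*25) = (7 + I*√30) - 1*1/50 = (7 + I*√30) - 1/50 = 349/50 + I*√30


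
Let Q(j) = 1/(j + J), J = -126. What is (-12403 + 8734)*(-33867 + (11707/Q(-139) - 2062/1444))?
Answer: 8307912312735/722 ≈ 1.1507e+10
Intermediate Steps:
Q(j) = 1/(-126 + j) (Q(j) = 1/(j - 126) = 1/(-126 + j))
(-12403 + 8734)*(-33867 + (11707/Q(-139) - 2062/1444)) = (-12403 + 8734)*(-33867 + (11707/(1/(-126 - 139)) - 2062/1444)) = -3669*(-33867 + (11707/(1/(-265)) - 2062*1/1444)) = -3669*(-33867 + (11707/(-1/265) - 1031/722)) = -3669*(-33867 + (11707*(-265) - 1031/722)) = -3669*(-33867 + (-3102355 - 1031/722)) = -3669*(-33867 - 2239901341/722) = -3669*(-2264353315/722) = 8307912312735/722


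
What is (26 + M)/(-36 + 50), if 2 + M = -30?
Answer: -3/7 ≈ -0.42857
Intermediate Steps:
M = -32 (M = -2 - 30 = -32)
(26 + M)/(-36 + 50) = (26 - 32)/(-36 + 50) = -6/14 = -6*1/14 = -3/7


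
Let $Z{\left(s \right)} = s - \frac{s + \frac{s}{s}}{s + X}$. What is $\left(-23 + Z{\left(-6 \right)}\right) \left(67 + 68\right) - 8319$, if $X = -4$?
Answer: $- \frac{24603}{2} \approx -12302.0$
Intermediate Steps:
$Z{\left(s \right)} = s - \frac{1 + s}{-4 + s}$ ($Z{\left(s \right)} = s - \frac{s + \frac{s}{s}}{s - 4} = s - \frac{s + 1}{-4 + s} = s - \frac{1 + s}{-4 + s}$)
$\left(-23 + Z{\left(-6 \right)}\right) \left(67 + 68\right) - 8319 = \left(-23 + \frac{-1 + \left(-6\right)^{2} - -30}{-4 - 6}\right) \left(67 + 68\right) - 8319 = \left(-23 + \frac{-1 + 36 + 30}{-10}\right) 135 - 8319 = \left(-23 - \frac{13}{2}\right) 135 - 8319 = \left(- \frac{59}{2}\right) 135 - 8319 = - \frac{7965}{2} - 8319 = - \frac{24603}{2}$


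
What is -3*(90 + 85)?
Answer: -525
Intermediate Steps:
-3*(90 + 85) = -3*175 = -525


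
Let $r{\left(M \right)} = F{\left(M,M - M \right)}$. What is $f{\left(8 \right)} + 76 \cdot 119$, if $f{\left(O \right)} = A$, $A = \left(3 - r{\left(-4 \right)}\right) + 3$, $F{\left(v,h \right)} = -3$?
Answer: $9053$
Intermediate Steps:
$r{\left(M \right)} = -3$
$A = 9$ ($A = \left(3 - -3\right) + 3 = \left(3 + 3\right) + 3 = 6 + 3 = 9$)
$f{\left(O \right)} = 9$
$f{\left(8 \right)} + 76 \cdot 119 = 9 + 76 \cdot 119 = 9 + 9044 = 9053$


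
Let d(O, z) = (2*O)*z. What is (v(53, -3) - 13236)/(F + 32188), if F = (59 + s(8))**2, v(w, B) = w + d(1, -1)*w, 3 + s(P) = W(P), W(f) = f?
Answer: -13289/36284 ≈ -0.36625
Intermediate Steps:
s(P) = -3 + P
d(O, z) = 2*O*z
v(w, B) = -w (v(w, B) = w + (2*1*(-1))*w = w - 2*w = -w)
F = 4096 (F = (59 + (-3 + 8))**2 = (59 + 5)**2 = 64**2 = 4096)
(v(53, -3) - 13236)/(F + 32188) = (-1*53 - 13236)/(4096 + 32188) = (-53 - 13236)/36284 = -13289*1/36284 = -13289/36284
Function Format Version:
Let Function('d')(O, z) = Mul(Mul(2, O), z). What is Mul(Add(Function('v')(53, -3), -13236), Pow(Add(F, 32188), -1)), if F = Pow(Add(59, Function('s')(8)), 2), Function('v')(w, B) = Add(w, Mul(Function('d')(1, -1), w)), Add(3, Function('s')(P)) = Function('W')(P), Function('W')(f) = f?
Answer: Rational(-13289, 36284) ≈ -0.36625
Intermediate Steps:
Function('s')(P) = Add(-3, P)
Function('d')(O, z) = Mul(2, O, z)
Function('v')(w, B) = Mul(-1, w) (Function('v')(w, B) = Add(w, Mul(Mul(2, 1, -1), w)) = Add(w, Mul(-2, w)) = Mul(-1, w))
F = 4096 (F = Pow(Add(59, Add(-3, 8)), 2) = Pow(Add(59, 5), 2) = Pow(64, 2) = 4096)
Mul(Add(Function('v')(53, -3), -13236), Pow(Add(F, 32188), -1)) = Mul(Add(Mul(-1, 53), -13236), Pow(Add(4096, 32188), -1)) = Mul(Add(-53, -13236), Pow(36284, -1)) = Mul(-13289, Rational(1, 36284)) = Rational(-13289, 36284)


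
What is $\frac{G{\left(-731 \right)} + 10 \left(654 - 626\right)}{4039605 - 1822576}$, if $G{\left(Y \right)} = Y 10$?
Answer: $- \frac{7030}{2217029} \approx -0.0031709$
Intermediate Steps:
$G{\left(Y \right)} = 10 Y$
$\frac{G{\left(-731 \right)} + 10 \left(654 - 626\right)}{4039605 - 1822576} = \frac{10 \left(-731\right) + 10 \left(654 - 626\right)}{4039605 - 1822576} = \frac{-7310 + 10 \cdot 28}{2217029} = \left(-7310 + 280\right) \frac{1}{2217029} = \left(-7030\right) \frac{1}{2217029} = - \frac{7030}{2217029}$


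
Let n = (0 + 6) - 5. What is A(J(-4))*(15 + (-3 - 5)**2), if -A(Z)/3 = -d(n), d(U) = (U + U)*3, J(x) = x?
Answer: 1422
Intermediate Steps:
n = 1 (n = 6 - 5 = 1)
d(U) = 6*U (d(U) = (2*U)*3 = 6*U)
A(Z) = 18 (A(Z) = -(-3)*6*1 = -(-3)*6 = -3*(-6) = 18)
A(J(-4))*(15 + (-3 - 5)**2) = 18*(15 + (-3 - 5)**2) = 18*(15 + (-8)**2) = 18*(15 + 64) = 18*79 = 1422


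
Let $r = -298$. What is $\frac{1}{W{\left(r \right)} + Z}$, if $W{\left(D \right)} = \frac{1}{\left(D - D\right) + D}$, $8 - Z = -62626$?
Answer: $\frac{298}{18664931} \approx 1.5966 \cdot 10^{-5}$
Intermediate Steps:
$Z = 62634$ ($Z = 8 - -62626 = 8 + 62626 = 62634$)
$W{\left(D \right)} = \frac{1}{D}$ ($W{\left(D \right)} = \frac{1}{0 + D} = \frac{1}{D}$)
$\frac{1}{W{\left(r \right)} + Z} = \frac{1}{\frac{1}{-298} + 62634} = \frac{1}{- \frac{1}{298} + 62634} = \frac{1}{\frac{18664931}{298}} = \frac{298}{18664931}$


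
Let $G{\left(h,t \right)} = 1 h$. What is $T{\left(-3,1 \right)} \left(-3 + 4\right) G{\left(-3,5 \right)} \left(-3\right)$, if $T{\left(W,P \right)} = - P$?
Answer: $-9$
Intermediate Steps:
$G{\left(h,t \right)} = h$
$T{\left(-3,1 \right)} \left(-3 + 4\right) G{\left(-3,5 \right)} \left(-3\right) = \left(-1\right) 1 \left(-3 + 4\right) \left(-3\right) \left(-3\right) = - 1 \left(-3\right) \left(-3\right) = \left(-1\right) \left(-3\right) \left(-3\right) = 3 \left(-3\right) = -9$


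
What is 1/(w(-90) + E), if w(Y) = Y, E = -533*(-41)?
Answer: 1/21763 ≈ 4.5950e-5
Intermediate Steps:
E = 21853
1/(w(-90) + E) = 1/(-90 + 21853) = 1/21763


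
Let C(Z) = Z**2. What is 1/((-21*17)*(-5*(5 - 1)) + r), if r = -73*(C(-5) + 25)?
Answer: 1/3490 ≈ 0.00028653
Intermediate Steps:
r = -3650 (r = -73*((-5)**2 + 25) = -73*(25 + 25) = -73*50 = -3650)
1/((-21*17)*(-5*(5 - 1)) + r) = 1/((-21*17)*(-5*(5 - 1)) - 3650) = 1/(-(-1785)*4 - 3650) = 1/(-357*(-20) - 3650) = 1/(7140 - 3650) = 1/3490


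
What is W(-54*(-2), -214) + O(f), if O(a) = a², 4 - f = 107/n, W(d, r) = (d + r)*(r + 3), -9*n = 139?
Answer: 434440847/19321 ≈ 22485.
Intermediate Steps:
n = -139/9 (n = -⅑*139 = -139/9 ≈ -15.444)
W(d, r) = (3 + r)*(d + r) (W(d, r) = (d + r)*(3 + r) = (3 + r)*(d + r))
f = 1519/139 (f = 4 - 107/(-139/9) = 4 - 107*(-9)/139 = 4 - 1*(-963/139) = 4 + 963/139 = 1519/139 ≈ 10.928)
W(-54*(-2), -214) + O(f) = ((-214)² + 3*(-54*(-2)) + 3*(-214) - 54*(-2)*(-214)) + (1519/139)² = (45796 + 3*108 - 642 + 108*(-214)) + 2307361/19321 = (45796 + 324 - 642 - 23112) + 2307361/19321 = 22366 + 2307361/19321 = 434440847/19321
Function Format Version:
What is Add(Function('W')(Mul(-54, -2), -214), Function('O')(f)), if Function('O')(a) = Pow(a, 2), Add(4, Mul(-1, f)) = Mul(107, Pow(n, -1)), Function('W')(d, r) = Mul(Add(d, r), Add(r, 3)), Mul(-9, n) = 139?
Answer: Rational(434440847, 19321) ≈ 22485.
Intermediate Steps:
n = Rational(-139, 9) (n = Mul(Rational(-1, 9), 139) = Rational(-139, 9) ≈ -15.444)
Function('W')(d, r) = Mul(Add(3, r), Add(d, r)) (Function('W')(d, r) = Mul(Add(d, r), Add(3, r)) = Mul(Add(3, r), Add(d, r)))
f = Rational(1519, 139) (f = Add(4, Mul(-1, Mul(107, Pow(Rational(-139, 9), -1)))) = Add(4, Mul(-1, Mul(107, Rational(-9, 139)))) = Add(4, Mul(-1, Rational(-963, 139))) = Add(4, Rational(963, 139)) = Rational(1519, 139) ≈ 10.928)
Add(Function('W')(Mul(-54, -2), -214), Function('O')(f)) = Add(Add(Pow(-214, 2), Mul(3, Mul(-54, -2)), Mul(3, -214), Mul(Mul(-54, -2), -214)), Pow(Rational(1519, 139), 2)) = Add(Add(45796, Mul(3, 108), -642, Mul(108, -214)), Rational(2307361, 19321)) = Add(Add(45796, 324, -642, -23112), Rational(2307361, 19321)) = Add(22366, Rational(2307361, 19321)) = Rational(434440847, 19321)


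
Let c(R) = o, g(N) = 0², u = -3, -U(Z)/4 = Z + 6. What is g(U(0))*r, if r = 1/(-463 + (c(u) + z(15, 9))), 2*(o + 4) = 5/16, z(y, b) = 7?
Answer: 0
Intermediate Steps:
U(Z) = -24 - 4*Z (U(Z) = -4*(Z + 6) = -4*(6 + Z) = -24 - 4*Z)
g(N) = 0
o = -123/32 (o = -4 + (5/16)/2 = -4 + (5*(1/16))/2 = -4 + (½)*(5/16) = -4 + 5/32 = -123/32 ≈ -3.8438)
c(R) = -123/32
r = -32/14715 (r = 1/(-463 + (-123/32 + 7)) = 1/(-463 + 101/32) = 1/(-14715/32) = -32/14715 ≈ -0.0021747)
g(U(0))*r = 0*(-32/14715) = 0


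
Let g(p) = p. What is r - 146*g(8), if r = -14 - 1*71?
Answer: -1253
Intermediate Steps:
r = -85 (r = -14 - 71 = -85)
r - 146*g(8) = -85 - 146*8 = -85 - 1168 = -1253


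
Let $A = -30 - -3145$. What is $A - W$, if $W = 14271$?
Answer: $-11156$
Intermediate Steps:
$A = 3115$ ($A = -30 + 3145 = 3115$)
$A - W = 3115 - 14271 = -11156$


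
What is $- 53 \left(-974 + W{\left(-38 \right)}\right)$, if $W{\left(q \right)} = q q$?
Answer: $-24910$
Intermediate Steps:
$W{\left(q \right)} = q^{2}$
$- 53 \left(-974 + W{\left(-38 \right)}\right) = - 53 \left(-974 + \left(-38\right)^{2}\right) = - 53 \left(-974 + 1444\right) = \left(-53\right) 470 = -24910$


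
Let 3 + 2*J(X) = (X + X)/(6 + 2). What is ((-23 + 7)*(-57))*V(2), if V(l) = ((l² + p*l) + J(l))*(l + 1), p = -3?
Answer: -8892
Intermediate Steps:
J(X) = -3/2 + X/8 (J(X) = -3/2 + ((X + X)/(6 + 2))/2 = -3/2 + ((2*X)/8)/2 = -3/2 + ((2*X)*(⅛))/2 = -3/2 + (X/4)/2 = -3/2 + X/8)
V(l) = (1 + l)*(-3/2 + l² - 23*l/8) (V(l) = ((l² - 3*l) + (-3/2 + l/8))*(l + 1) = (-3/2 + l² - 23*l/8)*(1 + l) = (1 + l)*(-3/2 + l² - 23*l/8))
((-23 + 7)*(-57))*V(2) = ((-23 + 7)*(-57))*(-3/2 + 2³ - 35/8*2 - 15/8*2²) = (-16*(-57))*(-3/2 + 8 - 35/4 - 15/8*4) = 912*(-3/2 + 8 - 35/4 - 15/2) = 912*(-39/4) = -8892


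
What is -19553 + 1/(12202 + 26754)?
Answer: -761706667/38956 ≈ -19553.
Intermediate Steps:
-19553 + 1/(12202 + 26754) = -19553 + 1/38956 = -761706667/38956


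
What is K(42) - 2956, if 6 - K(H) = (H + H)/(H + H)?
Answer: -2951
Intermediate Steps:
K(H) = 5 (K(H) = 6 - (H + H)/(H + H) = 6 - 2*H/(2*H) = 6 - 2*H*1/(2*H) = 6 - 1*1 = 6 - 1 = 5)
K(42) - 2956 = 5 - 2956 = -2951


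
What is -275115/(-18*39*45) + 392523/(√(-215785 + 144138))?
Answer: 18341/2106 - 392523*I*√71647/71647 ≈ 8.7089 - 1466.4*I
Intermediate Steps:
-275115/(-18*39*45) + 392523/(√(-215785 + 144138)) = -275115/((-702*45)) + 392523/(√(-71647)) = -275115/(-31590) + 392523/((I*√71647)) = -275115*(-1/31590) + 392523*(-I*√71647/71647) = 18341/2106 - 392523*I*√71647/71647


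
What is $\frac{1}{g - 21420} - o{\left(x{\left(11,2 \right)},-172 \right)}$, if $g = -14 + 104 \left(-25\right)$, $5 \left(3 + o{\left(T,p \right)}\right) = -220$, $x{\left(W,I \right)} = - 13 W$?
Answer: $\frac{1129597}{24034} \approx 47.0$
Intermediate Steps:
$o{\left(T,p \right)} = -47$ ($o{\left(T,p \right)} = -3 + \frac{1}{5} \left(-220\right) = -3 - 44 = -47$)
$g = -2614$ ($g = -14 - 2600 = -2614$)
$\frac{1}{g - 21420} - o{\left(x{\left(11,2 \right)},-172 \right)} = \frac{1}{-2614 - 21420} - -47 = \frac{1}{-2614 - 21420} + 47 = \frac{1}{-24034} + 47 = - \frac{1}{24034} + 47 = \frac{1129597}{24034}$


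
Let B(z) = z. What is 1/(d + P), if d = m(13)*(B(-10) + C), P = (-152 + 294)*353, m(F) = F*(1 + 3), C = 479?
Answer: 1/74514 ≈ 1.3420e-5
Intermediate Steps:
m(F) = 4*F (m(F) = F*4 = 4*F)
P = 50126 (P = 142*353 = 50126)
d = 24388 (d = (4*13)*(-10 + 479) = 52*469 = 24388)
1/(d + P) = 1/(24388 + 50126) = 1/74514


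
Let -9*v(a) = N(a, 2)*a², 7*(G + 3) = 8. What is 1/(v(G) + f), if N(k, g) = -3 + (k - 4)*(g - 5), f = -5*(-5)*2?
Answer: 1029/45704 ≈ 0.022514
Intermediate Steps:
G = -13/7 (G = -3 + (⅐)*8 = -3 + 8/7 = -13/7 ≈ -1.8571)
f = 50 (f = 25*2 = 50)
N(k, g) = -3 + (-5 + g)*(-4 + k) (N(k, g) = -3 + (-4 + k)*(-5 + g) = -3 + (-5 + g)*(-4 + k))
v(a) = -a²*(9 - 3*a)/9 (v(a) = -(17 - 5*a - 4*2 + 2*a)*a²/9 = -(17 - 5*a - 8 + 2*a)*a²/9 = -(9 - 3*a)*a²/9 = -a²*(9 - 3*a)/9)
1/(v(G) + f) = 1/((-13/7)²*(-3 - 13/7)/3 + 50) = 1/((⅓)*(169/49)*(-34/7) + 50) = 1/(-5746/1029 + 50) = 1/(45704/1029) = 1029/45704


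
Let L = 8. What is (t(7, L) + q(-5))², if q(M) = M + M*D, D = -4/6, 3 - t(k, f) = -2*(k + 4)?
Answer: 4900/9 ≈ 544.44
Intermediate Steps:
t(k, f) = 11 + 2*k (t(k, f) = 3 - (-2)*(k + 4) = 3 - (-2)*(4 + k) = 3 - (-8 - 2*k) = 3 + (8 + 2*k) = 11 + 2*k)
D = -⅔ (D = -4*⅙ = -⅔ ≈ -0.66667)
q(M) = M/3 (q(M) = M + M*(-⅔) = M - 2*M/3 = M/3)
(t(7, L) + q(-5))² = ((11 + 2*7) + (⅓)*(-5))² = ((11 + 14) - 5/3)² = (25 - 5/3)² = (70/3)² = 4900/9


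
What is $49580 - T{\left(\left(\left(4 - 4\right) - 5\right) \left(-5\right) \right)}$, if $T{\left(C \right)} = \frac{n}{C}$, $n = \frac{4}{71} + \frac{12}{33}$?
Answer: $\frac{968049172}{19525} \approx 49580.0$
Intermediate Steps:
$n = \frac{328}{781}$ ($n = 4 \cdot \frac{1}{71} + 12 \cdot \frac{1}{33} = \frac{4}{71} + \frac{4}{11} = \frac{328}{781} \approx 0.41997$)
$T{\left(C \right)} = \frac{328}{781 C}$
$49580 - T{\left(\left(\left(4 - 4\right) - 5\right) \left(-5\right) \right)} = 49580 - \frac{328}{781 \left(\left(4 - 4\right) - 5\right) \left(-5\right)} = 49580 - \frac{328}{781 \left(0 - 5\right) \left(-5\right)} = 49580 - \frac{328}{781 \left(\left(-5\right) \left(-5\right)\right)} = 49580 - \frac{328}{781 \cdot 25} = 49580 - \frac{328}{781} \cdot \frac{1}{25} = 49580 - \frac{328}{19525} = \frac{968049172}{19525}$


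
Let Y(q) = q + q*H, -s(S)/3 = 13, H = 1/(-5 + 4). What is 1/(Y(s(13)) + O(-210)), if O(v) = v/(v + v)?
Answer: 2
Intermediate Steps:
H = -1 (H = 1/(-1) = -1)
s(S) = -39 (s(S) = -3*13 = -39)
Y(q) = 0 (Y(q) = q + q*(-1) = q - q = 0)
O(v) = 1/2 (O(v) = v/((2*v)) = v*(1/(2*v)) = 1/2)
1/(Y(s(13)) + O(-210)) = 1/(0 + 1/2) = 1/(1/2) = 2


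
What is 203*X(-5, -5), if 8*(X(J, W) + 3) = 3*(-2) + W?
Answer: -7105/8 ≈ -888.13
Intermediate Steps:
X(J, W) = -15/4 + W/8 (X(J, W) = -3 + (3*(-2) + W)/8 = -3 + (-6 + W)/8 = -3 + (-¾ + W/8) = -15/4 + W/8)
203*X(-5, -5) = 203*(-15/4 + (⅛)*(-5)) = 203*(-15/4 - 5/8) = 203*(-35/8) = -7105/8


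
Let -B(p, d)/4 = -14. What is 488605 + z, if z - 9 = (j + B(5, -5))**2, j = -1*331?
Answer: 564239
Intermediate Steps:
B(p, d) = 56 (B(p, d) = -4*(-14) = 56)
j = -331
z = 75634 (z = 9 + (-331 + 56)**2 = 9 + (-275)**2 = 9 + 75625 = 75634)
488605 + z = 488605 + 75634 = 564239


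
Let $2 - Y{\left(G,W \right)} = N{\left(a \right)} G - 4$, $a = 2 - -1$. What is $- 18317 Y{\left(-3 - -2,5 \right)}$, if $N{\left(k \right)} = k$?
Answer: $-164853$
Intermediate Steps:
$a = 3$ ($a = 2 + 1 = 3$)
$Y{\left(G,W \right)} = 6 - 3 G$ ($Y{\left(G,W \right)} = 2 - \left(3 G - 4\right) = 2 - \left(-4 + 3 G\right) = 6 - 3 G$)
$- 18317 Y{\left(-3 - -2,5 \right)} = - 18317 \left(6 - 3 \left(-3 - -2\right)\right) = - 18317 \left(6 - 3 \left(-3 + 2\right)\right) = - 18317 \left(6 - -3\right) = - 18317 \left(6 + 3\right) = \left(-18317\right) 9 = -164853$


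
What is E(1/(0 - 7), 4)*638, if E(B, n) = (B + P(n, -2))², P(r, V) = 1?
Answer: 22968/49 ≈ 468.73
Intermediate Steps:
E(B, n) = (1 + B)² (E(B, n) = (B + 1)² = (1 + B)²)
E(1/(0 - 7), 4)*638 = (1 + 1/(0 - 7))²*638 = (1 + 1/(-7))²*638 = (1 - ⅐)²*638 = (6/7)²*638 = (36/49)*638 = 22968/49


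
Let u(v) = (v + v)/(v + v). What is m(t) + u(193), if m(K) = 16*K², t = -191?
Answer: 583697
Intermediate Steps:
u(v) = 1 (u(v) = (2*v)/((2*v)) = (2*v)*(1/(2*v)) = 1)
m(t) + u(193) = 16*(-191)² + 1 = 16*36481 + 1 = 583696 + 1 = 583697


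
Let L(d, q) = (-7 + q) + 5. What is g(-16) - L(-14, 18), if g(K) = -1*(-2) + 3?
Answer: -11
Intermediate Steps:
L(d, q) = -2 + q
g(K) = 5 (g(K) = 2 + 3 = 5)
g(-16) - L(-14, 18) = 5 - (-2 + 18) = 5 - 1*16 = 5 - 16 = -11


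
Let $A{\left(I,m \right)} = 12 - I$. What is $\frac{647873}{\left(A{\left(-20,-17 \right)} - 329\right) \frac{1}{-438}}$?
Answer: $\frac{94589458}{99} \approx 9.5545 \cdot 10^{5}$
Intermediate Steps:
$\frac{647873}{\left(A{\left(-20,-17 \right)} - 329\right) \frac{1}{-438}} = \frac{647873}{\left(\left(12 - -20\right) - 329\right) \frac{1}{-438}} = \frac{647873}{\left(\left(12 + 20\right) - 329\right) \left(- \frac{1}{438}\right)} = \frac{647873}{\left(32 - 329\right) \left(- \frac{1}{438}\right)} = \frac{647873}{\left(-297\right) \left(- \frac{1}{438}\right)} = \frac{647873}{\frac{99}{146}} = 647873 \cdot \frac{146}{99} = \frac{94589458}{99}$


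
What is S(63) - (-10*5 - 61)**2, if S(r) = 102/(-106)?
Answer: -653064/53 ≈ -12322.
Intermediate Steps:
S(r) = -51/53 (S(r) = 102*(-1/106) = -51/53)
S(63) - (-10*5 - 61)**2 = -51/53 - (-10*5 - 61)**2 = -51/53 - (-50 - 61)**2 = -51/53 - 1*(-111)**2 = -51/53 - 1*12321 = -51/53 - 12321 = -653064/53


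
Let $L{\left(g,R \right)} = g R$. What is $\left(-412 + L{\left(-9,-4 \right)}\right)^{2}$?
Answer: $141376$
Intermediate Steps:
$L{\left(g,R \right)} = R g$
$\left(-412 + L{\left(-9,-4 \right)}\right)^{2} = \left(-412 - -36\right)^{2} = \left(-412 + 36\right)^{2} = \left(-376\right)^{2} = 141376$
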